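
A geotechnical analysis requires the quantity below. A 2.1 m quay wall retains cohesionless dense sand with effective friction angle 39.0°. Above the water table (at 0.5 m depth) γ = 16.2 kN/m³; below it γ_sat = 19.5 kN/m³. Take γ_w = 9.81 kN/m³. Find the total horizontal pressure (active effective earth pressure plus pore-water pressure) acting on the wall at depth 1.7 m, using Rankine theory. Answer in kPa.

K_a = (1 − sin φ)/(1 + sin φ) = 0.2275.
γ' = 19.5 − 9.81 = 9.690 kN/m³.
Effective vertical stress at 1.7 m: σ'_v = 16.2×0.5 + 9.690×1.20 = 19.73 kPa.
σ'_h = K_a σ'_v = 0.2275 × 19.73 = 4.488 kPa; u = γ_w × 1.20 = 11.77 kPa.
Total σ_h = 4.488 + 11.77 = 16.26 kPa.

16.3 kPa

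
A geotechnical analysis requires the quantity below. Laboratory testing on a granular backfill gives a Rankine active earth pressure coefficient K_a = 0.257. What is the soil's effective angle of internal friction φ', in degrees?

36.2°

K_a = tan²(45° − φ/2) ⇒ 45° − φ/2 = arctan(√0.257) = 26.88°.
φ = 2(45° − 26.88°) = 36.23°.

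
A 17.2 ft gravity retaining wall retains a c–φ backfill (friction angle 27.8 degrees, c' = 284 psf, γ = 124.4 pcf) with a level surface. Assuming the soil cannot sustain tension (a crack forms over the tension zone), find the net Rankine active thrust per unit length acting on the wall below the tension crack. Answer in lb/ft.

2100 lb/ft

K_a = 0.3639; √K_a = 0.6032.
Tension-crack depth z_c = 2c/(γ√K_a) = 2×284/(124.4×0.6032) = 7.569 ft.
σ_a at base = K_a γ H − 2c√K_a = 0.3639×124.4×17.2 − 2×284×0.6032 = 436.0 psf.
P_a = ½ × 436.0 × (H − z_c) = 0.5×436.0×9.631 = 2099 lb/ft.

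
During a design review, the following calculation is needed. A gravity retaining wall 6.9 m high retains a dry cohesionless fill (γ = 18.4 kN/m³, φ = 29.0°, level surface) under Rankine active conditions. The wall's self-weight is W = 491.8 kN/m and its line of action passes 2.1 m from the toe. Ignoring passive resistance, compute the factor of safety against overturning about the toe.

2.95

K_a = tan²(45° − 29.0°/2) = 0.3470.
P_a = ½K_aγH² = 0.5×0.3470×18.4×6.9² = 152.0 kN/m, acting at H/3 = 2.300 m above the base.
Overturning moment M_o = P_a × H/3 = 152.0 × 2.300 = 349.6.
Resisting moment M_r = W × 2.1 = 491.8 × 2.1 = 1033.
FS_overturning = M_r/M_o = 1033/349.6 = 2.955.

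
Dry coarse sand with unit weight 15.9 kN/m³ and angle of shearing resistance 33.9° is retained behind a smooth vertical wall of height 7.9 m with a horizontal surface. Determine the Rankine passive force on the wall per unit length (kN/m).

K_p = tan²(45° + φ/2) = 3.522.
P_p = ½ K_p γ H² = 0.5 × 3.522 × 15.9 × 7.9² = 1748 kN/m.

1750 kN/m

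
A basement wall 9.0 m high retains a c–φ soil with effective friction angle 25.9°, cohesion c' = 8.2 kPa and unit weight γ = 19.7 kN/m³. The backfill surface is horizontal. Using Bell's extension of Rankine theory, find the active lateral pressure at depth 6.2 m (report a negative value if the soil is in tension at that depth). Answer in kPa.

37.6 kPa

K_a = (1 − sin φ)/(1 + sin φ) = 0.3920.
σ_a = K_a γ z − 2c√K_a = 0.3920×19.7×6.2 − 2×8.2×0.6261 = 37.61 kPa.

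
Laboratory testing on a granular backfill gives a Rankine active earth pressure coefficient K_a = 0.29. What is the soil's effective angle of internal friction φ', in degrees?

K_a = tan²(45° − φ/2) ⇒ 45° − φ/2 = arctan(√0.29) = 28.30°.
φ = 2(45° − 28.30°) = 33.39°.

33.4°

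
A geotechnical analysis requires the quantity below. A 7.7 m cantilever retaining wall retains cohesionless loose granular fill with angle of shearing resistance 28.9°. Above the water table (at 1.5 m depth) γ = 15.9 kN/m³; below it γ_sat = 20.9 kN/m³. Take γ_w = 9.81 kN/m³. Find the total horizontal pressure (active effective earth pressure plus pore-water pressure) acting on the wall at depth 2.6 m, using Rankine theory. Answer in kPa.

23.3 kPa

K_a = (1 − sin φ)/(1 + sin φ) = 0.3484.
γ' = 20.9 − 9.81 = 11.09 kN/m³.
Effective vertical stress at 2.6 m: σ'_v = 15.9×1.5 + 11.09×1.10 = 36.05 kPa.
σ'_h = K_a σ'_v = 0.3484 × 36.05 = 12.56 kPa; u = γ_w × 1.10 = 10.79 kPa.
Total σ_h = 12.56 + 10.79 = 23.35 kPa.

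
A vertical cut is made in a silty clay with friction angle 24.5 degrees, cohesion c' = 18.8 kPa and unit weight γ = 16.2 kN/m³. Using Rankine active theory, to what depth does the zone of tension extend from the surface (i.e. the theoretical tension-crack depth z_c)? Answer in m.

K_a = tan²(45° − 24.5°/2) = 0.4137; √K_a = 0.6432.
The active pressure is zero where K_a γ z = 2c√K_a, so z_c = 2c/(γ√K_a) = 2×18.8/(16.2×0.6432) = 3.608 m.

3.61 m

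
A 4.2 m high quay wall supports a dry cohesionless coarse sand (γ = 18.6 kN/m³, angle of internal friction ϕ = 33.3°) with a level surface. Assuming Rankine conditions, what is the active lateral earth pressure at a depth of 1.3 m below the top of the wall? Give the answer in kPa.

7.04 kPa

K_a = (1 − sin φ)/(1 + sin φ) = 0.2911.
σ_h = K_a γ z = 0.2911 × 18.6 × 1.3 = 7.040 kPa.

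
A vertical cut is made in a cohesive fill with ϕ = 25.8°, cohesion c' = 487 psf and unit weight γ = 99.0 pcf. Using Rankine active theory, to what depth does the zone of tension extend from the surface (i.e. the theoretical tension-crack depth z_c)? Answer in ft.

15.7 ft

K_a = tan²(45° − 25.8°/2) = 0.3935; √K_a = 0.6273.
The active pressure is zero where K_a γ z = 2c√K_a, so z_c = 2c/(γ√K_a) = 2×487/(99.0×0.6273) = 15.68 ft.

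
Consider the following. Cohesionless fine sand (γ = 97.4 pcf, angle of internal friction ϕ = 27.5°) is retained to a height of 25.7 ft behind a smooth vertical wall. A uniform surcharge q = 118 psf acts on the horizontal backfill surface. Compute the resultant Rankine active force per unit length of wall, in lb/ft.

K_a = tan²(45° − φ/2) = 0.3682.
Soil triangle: ½ K_a γ H² = 0.5×0.3682×97.4×25.7² = 11840 lb/ft.
Surcharge rectangle: K_a q H = 0.3682×118×25.7 = 1117 lb/ft.
Total = 11840 + 1117 = 12960 lb/ft.

13000 lb/ft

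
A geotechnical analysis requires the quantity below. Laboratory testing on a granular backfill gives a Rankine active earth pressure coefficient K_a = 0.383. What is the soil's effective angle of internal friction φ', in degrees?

26.5°

K_a = tan²(45° − φ/2) ⇒ 45° − φ/2 = arctan(√0.383) = 31.75°.
φ = 2(45° − 31.75°) = 26.50°.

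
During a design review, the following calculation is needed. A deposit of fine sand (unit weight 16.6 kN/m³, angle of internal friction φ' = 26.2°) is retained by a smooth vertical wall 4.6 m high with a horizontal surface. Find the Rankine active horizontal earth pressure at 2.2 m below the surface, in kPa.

14.1 kPa

K_a = (1 − sin φ)/(1 + sin φ) = 0.3874.
σ_h = K_a γ z = 0.3874 × 16.6 × 2.2 = 14.15 kPa.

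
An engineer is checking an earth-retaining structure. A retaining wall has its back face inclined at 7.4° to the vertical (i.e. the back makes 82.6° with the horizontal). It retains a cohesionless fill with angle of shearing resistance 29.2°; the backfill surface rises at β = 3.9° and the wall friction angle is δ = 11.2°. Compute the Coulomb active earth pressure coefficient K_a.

0.389

K_a = sin²(α+φ) / [sin²α · sin(α−δ) · (1 + √{sin(φ+δ)sin(φ−β) / (sin(α−δ)sin(α+β))})²].
With α = 82.6°, φ = 29.2°, δ = 11.2°, β = 3.9°: K_a = 0.3894.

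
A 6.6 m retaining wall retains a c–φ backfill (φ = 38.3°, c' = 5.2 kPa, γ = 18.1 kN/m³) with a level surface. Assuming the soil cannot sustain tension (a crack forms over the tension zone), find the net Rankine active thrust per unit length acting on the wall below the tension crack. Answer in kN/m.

K_a = 0.2347; √K_a = 0.4845.
Tension-crack depth z_c = 2c/(γ√K_a) = 2×5.2/(18.1×0.4845) = 1.186 m.
σ_a at base = K_a γ H − 2c√K_a = 0.2347×18.1×6.6 − 2×5.2×0.4845 = 23.00 kPa.
P_a = ½ × 23.00 × (H − z_c) = 0.5×23.00×5.414 = 62.27 kN/m.

62.3 kN/m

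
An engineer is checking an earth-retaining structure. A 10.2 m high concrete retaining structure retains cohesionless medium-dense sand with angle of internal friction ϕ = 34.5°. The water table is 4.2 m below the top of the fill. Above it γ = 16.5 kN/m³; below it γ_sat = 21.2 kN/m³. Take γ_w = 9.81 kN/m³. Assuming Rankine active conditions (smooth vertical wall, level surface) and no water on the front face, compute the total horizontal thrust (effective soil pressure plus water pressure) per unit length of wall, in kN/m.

389 kN/m

K_a = tan²(45° − φ/2) = 0.2768.
γ' = 21.2 − 9.81 = 11.39 kN/m³. Depth below WT = 6.0 m.
σ'_h at WT = K_a γ d_w = 19.18 kPa; at base = 19.18 + K_a γ' × 6.0 = 38.10 kPa.
P₁ (0–4.2 m) = ½×19.18×4.2 = 40.28. P₂ (4.2–10.2 m) = ½(19.18+38.10)×6.0 = 171.8.
P_w = ½ γ_w h₂² = 0.5×9.81×6.0² = 176.6. Total = 40.28+171.8+176.6 = 388.7 kN/m.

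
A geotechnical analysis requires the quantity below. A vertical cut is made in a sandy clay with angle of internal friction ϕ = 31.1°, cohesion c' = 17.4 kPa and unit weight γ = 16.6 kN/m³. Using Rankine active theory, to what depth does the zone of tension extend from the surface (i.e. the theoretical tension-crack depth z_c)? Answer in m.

K_a = tan²(45° − 31.1°/2) = 0.3188; √K_a = 0.5646.
The active pressure is zero where K_a γ z = 2c√K_a, so z_c = 2c/(γ√K_a) = 2×17.4/(16.6×0.5646) = 3.713 m.

3.71 m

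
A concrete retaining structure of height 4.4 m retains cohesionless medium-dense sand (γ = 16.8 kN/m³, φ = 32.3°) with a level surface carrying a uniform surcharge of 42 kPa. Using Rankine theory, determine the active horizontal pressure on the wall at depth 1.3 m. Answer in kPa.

19.4 kPa

K_a = (1 − sin φ)/(1 + sin φ) = 0.3035.
σ_v = γz + q = 16.8 × 1.3 + 42 = 63.84 kPa.
σ_h = K_a σ_v = 0.3035 × 63.84 = 19.37 kPa.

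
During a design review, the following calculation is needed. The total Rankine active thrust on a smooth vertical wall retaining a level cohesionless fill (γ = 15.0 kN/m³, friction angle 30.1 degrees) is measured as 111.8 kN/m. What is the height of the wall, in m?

K_a = 0.3320. P_a = ½ K_a γ H² ⇒ H = √(2P_a/(K_a γ)).
H = √(2×111.8/(0.3320×15.0)) = 6.701 m.

6.70 m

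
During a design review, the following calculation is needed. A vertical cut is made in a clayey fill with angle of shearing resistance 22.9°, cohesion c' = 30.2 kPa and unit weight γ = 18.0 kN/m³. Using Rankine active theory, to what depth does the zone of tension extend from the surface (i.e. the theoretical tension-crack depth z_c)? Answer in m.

K_a = tan²(45° − 22.9°/2) = 0.4398; √K_a = 0.6631.
The active pressure is zero where K_a γ z = 2c√K_a, so z_c = 2c/(γ√K_a) = 2×30.2/(18.0×0.6631) = 5.060 m.

5.06 m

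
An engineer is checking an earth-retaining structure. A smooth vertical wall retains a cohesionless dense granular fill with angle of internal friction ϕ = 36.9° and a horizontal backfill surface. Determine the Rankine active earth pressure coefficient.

0.250

K_a = (1 − sin φ)/(1 + sin φ) = (1 − sin 36.9°)/(1 + sin 36.9°) = 0.2497.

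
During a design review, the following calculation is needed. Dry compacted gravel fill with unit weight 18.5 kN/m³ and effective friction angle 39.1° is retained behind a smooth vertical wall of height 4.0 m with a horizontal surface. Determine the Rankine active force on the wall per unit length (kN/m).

K_a = tan²(45° − φ/2) = 0.2265.
P_a = ½ K_a γ H² = 0.5 × 0.2265 × 18.5 × 4.0² = 33.52 kN/m.

33.5 kN/m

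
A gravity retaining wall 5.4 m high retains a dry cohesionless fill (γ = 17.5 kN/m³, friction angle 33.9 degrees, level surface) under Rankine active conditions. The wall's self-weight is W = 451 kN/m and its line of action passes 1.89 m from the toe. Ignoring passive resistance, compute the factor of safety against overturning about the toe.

6.54

K_a = tan²(45° − 33.9°/2) = 0.2839.
P_a = ½K_aγH² = 0.5×0.2839×17.5×5.4² = 72.44 kN/m, acting at H/3 = 1.800 m above the base.
Overturning moment M_o = P_a × H/3 = 72.44 × 1.800 = 130.4.
Resisting moment M_r = W × 1.89 = 451 × 1.89 = 852.4.
FS_overturning = M_r/M_o = 852.4/130.4 = 6.537.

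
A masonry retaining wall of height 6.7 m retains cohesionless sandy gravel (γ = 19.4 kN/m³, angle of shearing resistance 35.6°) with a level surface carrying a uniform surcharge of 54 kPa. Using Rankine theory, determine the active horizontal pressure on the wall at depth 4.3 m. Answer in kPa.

36.3 kPa

K_a = (1 − sin φ)/(1 + sin φ) = 0.2641.
σ_v = γz + q = 19.4 × 4.3 + 54 = 137.4 kPa.
σ_h = K_a σ_v = 0.2641 × 137.4 = 36.30 kPa.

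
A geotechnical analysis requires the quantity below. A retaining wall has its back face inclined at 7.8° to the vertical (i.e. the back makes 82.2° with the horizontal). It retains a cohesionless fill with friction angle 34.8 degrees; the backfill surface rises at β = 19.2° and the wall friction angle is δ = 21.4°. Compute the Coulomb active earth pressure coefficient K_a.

0.406

K_a = sin²(α+φ) / [sin²α · sin(α−δ) · (1 + √{sin(φ+δ)sin(φ−β) / (sin(α−δ)sin(α+β))})²].
With α = 82.2°, φ = 34.8°, δ = 21.4°, β = 19.2°: K_a = 0.4058.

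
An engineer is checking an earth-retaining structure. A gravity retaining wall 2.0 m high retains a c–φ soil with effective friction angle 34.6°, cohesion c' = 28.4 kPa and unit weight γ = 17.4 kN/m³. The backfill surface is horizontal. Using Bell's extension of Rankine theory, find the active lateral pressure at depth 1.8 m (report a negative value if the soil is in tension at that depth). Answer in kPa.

K_a = (1 − sin φ)/(1 + sin φ) = 0.2756.
σ_a = K_a γ z − 2c√K_a = 0.2756×17.4×1.8 − 2×28.4×0.5250 = -21.19 kPa.

-21.2 kPa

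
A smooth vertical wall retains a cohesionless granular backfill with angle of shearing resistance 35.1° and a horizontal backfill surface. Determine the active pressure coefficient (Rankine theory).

0.270

K_a = (1 − sin φ)/(1 + sin φ) = (1 − sin 35.1°)/(1 + sin 35.1°) = 0.2698.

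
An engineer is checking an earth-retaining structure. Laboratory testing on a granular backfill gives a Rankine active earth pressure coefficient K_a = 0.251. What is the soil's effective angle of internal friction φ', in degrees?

K_a = tan²(45° − φ/2) ⇒ 45° − φ/2 = arctan(√0.251) = 26.61°.
φ = 2(45° − 26.61°) = 36.78°.

36.8°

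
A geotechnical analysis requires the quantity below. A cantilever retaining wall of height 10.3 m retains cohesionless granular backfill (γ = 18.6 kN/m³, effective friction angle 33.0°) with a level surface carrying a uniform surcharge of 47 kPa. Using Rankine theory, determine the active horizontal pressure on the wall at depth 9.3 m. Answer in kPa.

64.9 kPa

K_a = (1 − sin φ)/(1 + sin φ) = 0.2948.
σ_v = γz + q = 18.6 × 9.3 + 47 = 220.0 kPa.
σ_h = K_a σ_v = 0.2948 × 220.0 = 64.85 kPa.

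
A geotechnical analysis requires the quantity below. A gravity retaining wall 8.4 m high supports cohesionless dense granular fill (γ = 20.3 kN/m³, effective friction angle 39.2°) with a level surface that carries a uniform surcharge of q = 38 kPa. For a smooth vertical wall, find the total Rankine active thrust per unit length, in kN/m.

K_a = tan²(45° − φ/2) = 0.2255.
Soil triangle: ½ K_a γ H² = 0.5×0.2255×20.3×8.4² = 161.5 kN/m.
Surcharge rectangle: K_a q H = 0.2255×38×8.4 = 71.97 kN/m.
Total = 161.5 + 71.97 = 233.4 kN/m.

233 kN/m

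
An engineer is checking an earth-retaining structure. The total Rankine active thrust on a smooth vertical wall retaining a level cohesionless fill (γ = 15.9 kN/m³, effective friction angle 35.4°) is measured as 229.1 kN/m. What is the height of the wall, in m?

10.4 m

K_a = 0.2664. P_a = ½ K_a γ H² ⇒ H = √(2P_a/(K_a γ)).
H = √(2×229.1/(0.2664×15.9)) = 10.40 m.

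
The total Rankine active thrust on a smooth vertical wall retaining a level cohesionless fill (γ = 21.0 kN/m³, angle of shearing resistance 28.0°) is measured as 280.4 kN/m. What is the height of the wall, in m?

8.60 m

K_a = 0.3610. P_a = ½ K_a γ H² ⇒ H = √(2P_a/(K_a γ)).
H = √(2×280.4/(0.3610×21.0)) = 8.600 m.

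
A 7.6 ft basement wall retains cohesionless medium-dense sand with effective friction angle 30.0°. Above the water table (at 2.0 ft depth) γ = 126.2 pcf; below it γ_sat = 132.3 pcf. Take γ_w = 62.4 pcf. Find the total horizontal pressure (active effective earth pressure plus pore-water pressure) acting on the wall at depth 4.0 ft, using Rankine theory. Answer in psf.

K_a = (1 − sin φ)/(1 + sin φ) = 0.3333.
γ' = 132.3 − 62.4 = 69.90 pcf.
Effective vertical stress at 4.0 ft: σ'_v = 126.2×2.0 + 69.90×2.00 = 392.2 psf.
σ'_h = K_a σ'_v = 0.3333 × 392.2 = 130.7 psf; u = γ_w × 2.00 = 124.8 psf.
Total σ_h = 130.7 + 124.8 = 255.5 psf.

256 psf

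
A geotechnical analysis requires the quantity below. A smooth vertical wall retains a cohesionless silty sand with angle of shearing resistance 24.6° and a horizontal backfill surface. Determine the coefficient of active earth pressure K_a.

0.412

K_a = (1 − sin φ)/(1 + sin φ) = (1 − sin 24.6°)/(1 + sin 24.6°) = 0.4121.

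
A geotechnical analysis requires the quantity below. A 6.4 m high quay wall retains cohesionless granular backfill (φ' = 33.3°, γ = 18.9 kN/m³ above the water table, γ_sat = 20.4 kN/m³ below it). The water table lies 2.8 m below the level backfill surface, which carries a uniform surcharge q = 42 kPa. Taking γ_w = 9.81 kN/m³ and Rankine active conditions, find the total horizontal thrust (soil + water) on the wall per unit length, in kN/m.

K_a = tan²(45° − φ/2) = 0.2911.
γ' = 20.4 − 9.81 = 10.59 kN/m³. h₂ = H − d_w = 3.6 m.
σ'_h: at surface K_a·q = 12.23; at WT K_a(q+γd_w) = 27.63; at base K_a(q+γd_w+γ'h₂) = 38.73 kPa.
P₁ = ½(12.23+27.63)×2.8 = 55.81; P₂ = ½(27.63+38.73)×3.6 = 119.5; P_w = ½γ_w h₂² = 63.57.
Total = 55.81+119.5+63.57 = 238.8 kN/m.

239 kN/m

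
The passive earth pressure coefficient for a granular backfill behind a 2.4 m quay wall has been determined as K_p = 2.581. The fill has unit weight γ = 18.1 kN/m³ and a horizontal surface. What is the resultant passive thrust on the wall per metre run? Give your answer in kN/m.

P = ½ K_p γ H² = 0.5 × 2.581 × 18.1 × 2.4² = 134.5 kN/m.

135 kN/m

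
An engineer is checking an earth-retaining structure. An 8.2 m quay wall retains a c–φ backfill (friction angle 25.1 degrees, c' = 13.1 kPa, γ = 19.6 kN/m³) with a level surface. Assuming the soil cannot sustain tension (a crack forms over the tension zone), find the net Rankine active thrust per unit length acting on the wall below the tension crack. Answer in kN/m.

147 kN/m

K_a = 0.4043; √K_a = 0.6358.
Tension-crack depth z_c = 2c/(γ√K_a) = 2×13.1/(19.6×0.6358) = 2.102 m.
σ_a at base = K_a γ H − 2c√K_a = 0.4043×19.6×8.2 − 2×13.1×0.6358 = 48.32 kPa.
P_a = ½ × 48.32 × (H − z_c) = 0.5×48.32×6.098 = 147.3 kN/m.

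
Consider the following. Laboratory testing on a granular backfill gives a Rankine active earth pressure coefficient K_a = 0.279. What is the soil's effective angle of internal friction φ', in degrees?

34.3°

K_a = tan²(45° − φ/2) ⇒ 45° − φ/2 = arctan(√0.279) = 27.84°.
φ = 2(45° − 27.84°) = 34.31°.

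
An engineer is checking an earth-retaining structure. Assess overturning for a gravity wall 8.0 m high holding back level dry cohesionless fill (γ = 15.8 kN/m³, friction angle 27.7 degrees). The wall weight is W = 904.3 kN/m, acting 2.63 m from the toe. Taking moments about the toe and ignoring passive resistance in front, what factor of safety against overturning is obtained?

K_a = tan²(45° − 27.7°/2) = 0.3653.
P_a = ½K_aγH² = 0.5×0.3653×15.8×8.0² = 184.7 kN/m, acting at H/3 = 2.667 m above the base.
Overturning moment M_o = P_a × H/3 = 184.7 × 2.667 = 492.6.
Resisting moment M_r = W × 2.63 = 904.3 × 2.63 = 2378.
FS_overturning = M_r/M_o = 2378/492.6 = 4.828.

4.83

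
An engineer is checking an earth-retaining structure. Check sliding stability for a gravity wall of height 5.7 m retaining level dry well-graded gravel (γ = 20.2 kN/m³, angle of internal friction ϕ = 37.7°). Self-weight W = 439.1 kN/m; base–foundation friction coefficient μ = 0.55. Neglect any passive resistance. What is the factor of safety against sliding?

K_a = tan²(45° − 37.7°/2) = 0.2411.
P_a = ½K_aγH² = 0.5×0.2411×20.2×5.7² = 79.10 kN/m, acting at H/3 = 1.900 m above the base.
FS_sliding = μW / P_a = 0.55×439.1 / 79.10 = 3.053.

3.05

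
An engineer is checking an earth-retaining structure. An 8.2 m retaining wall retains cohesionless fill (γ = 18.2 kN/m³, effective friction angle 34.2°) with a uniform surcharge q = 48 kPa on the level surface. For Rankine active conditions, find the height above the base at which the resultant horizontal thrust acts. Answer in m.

3.27 m

K_a = 0.2803.
Triangular part P₁ = ½K_aγH² = 171.5 at H/3 = 2.733 m; rectangular part P₂ = K_a q H = 110.3 at H/2 = 4.100 m.
ȳ = (P₁·2.733 + P₂·4.100)/(P₁+P₂) = 3.268 m.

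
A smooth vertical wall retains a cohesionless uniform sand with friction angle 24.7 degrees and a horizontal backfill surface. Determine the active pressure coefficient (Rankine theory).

0.411

K_a = (1 − sin φ)/(1 + sin φ) = (1 − sin 24.7°)/(1 + sin 24.7°) = 0.4106.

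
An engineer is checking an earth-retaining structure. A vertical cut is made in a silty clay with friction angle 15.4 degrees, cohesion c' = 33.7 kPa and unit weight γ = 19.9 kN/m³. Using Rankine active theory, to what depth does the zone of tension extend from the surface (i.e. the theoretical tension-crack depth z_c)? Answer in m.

K_a = tan²(45° − 15.4°/2) = 0.5803; √K_a = 0.7618.
The active pressure is zero where K_a γ z = 2c√K_a, so z_c = 2c/(γ√K_a) = 2×33.7/(19.9×0.7618) = 4.446 m.

4.45 m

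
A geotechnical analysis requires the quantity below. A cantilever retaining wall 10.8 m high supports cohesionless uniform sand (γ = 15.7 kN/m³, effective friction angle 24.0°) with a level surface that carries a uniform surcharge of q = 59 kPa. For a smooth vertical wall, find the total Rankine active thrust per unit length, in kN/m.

655 kN/m

K_a = tan²(45° − φ/2) = 0.4217.
Soil triangle: ½ K_a γ H² = 0.5×0.4217×15.7×10.8² = 386.1 kN/m.
Surcharge rectangle: K_a q H = 0.4217×59×10.8 = 268.7 kN/m.
Total = 386.1 + 268.7 = 654.9 kN/m.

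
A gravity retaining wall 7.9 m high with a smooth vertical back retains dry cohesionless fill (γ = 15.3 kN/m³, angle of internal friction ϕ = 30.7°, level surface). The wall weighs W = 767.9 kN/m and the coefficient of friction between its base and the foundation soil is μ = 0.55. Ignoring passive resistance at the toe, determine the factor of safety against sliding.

2.73

K_a = tan²(45° − 30.7°/2) = 0.3240.
P_a = ½K_aγH² = 0.5×0.3240×15.3×7.9² = 154.7 kN/m, acting at H/3 = 2.633 m above the base.
FS_sliding = μW / P_a = 0.55×767.9 / 154.7 = 2.730.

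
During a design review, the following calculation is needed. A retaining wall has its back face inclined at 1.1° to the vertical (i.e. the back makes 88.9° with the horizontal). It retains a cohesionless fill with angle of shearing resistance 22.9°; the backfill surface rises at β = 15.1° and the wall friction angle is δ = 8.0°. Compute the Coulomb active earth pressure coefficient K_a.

K_a = sin²(α+φ) / [sin²α · sin(α−δ) · (1 + √{sin(φ+δ)sin(φ−β) / (sin(α−δ)sin(α+β))})²].
With α = 88.9°, φ = 22.9°, δ = 8.0°, β = 15.1°: K_a = 0.5418.

0.542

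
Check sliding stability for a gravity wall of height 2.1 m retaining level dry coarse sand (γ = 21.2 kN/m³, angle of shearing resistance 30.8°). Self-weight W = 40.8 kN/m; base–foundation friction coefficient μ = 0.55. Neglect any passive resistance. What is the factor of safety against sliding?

K_a = tan²(45° − 30.8°/2) = 0.3227.
P_a = ½K_aγH² = 0.5×0.3227×21.2×2.1² = 15.09 kN/m, acting at H/3 = 0.7000 m above the base.
FS_sliding = μW / P_a = 0.55×40.8 / 15.09 = 1.488.

1.49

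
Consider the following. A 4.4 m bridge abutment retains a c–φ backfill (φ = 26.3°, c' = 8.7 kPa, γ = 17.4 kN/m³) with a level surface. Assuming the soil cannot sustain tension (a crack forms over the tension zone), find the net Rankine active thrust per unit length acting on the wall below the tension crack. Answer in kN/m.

26.1 kN/m

K_a = 0.3859; √K_a = 0.6212.
Tension-crack depth z_c = 2c/(γ√K_a) = 2×8.7/(17.4×0.6212) = 1.610 m.
σ_a at base = K_a γ H − 2c√K_a = 0.3859×17.4×4.4 − 2×8.7×0.6212 = 18.74 kPa.
P_a = ½ × 18.74 × (H − z_c) = 0.5×18.74×2.790 = 26.14 kN/m.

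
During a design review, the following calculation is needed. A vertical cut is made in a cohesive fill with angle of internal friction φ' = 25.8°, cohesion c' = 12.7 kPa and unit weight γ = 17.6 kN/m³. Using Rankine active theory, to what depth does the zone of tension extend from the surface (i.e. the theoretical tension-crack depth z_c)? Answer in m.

2.30 m

K_a = tan²(45° − 25.8°/2) = 0.3935; √K_a = 0.6273.
The active pressure is zero where K_a γ z = 2c√K_a, so z_c = 2c/(γ√K_a) = 2×12.7/(17.6×0.6273) = 2.301 m.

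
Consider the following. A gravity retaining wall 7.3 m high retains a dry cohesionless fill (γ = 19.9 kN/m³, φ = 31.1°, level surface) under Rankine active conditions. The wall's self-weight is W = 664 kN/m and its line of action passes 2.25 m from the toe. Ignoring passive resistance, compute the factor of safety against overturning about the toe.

3.63

K_a = tan²(45° − 31.1°/2) = 0.3188.
P_a = ½K_aγH² = 0.5×0.3188×19.9×7.3² = 169.0 kN/m, acting at H/3 = 2.433 m above the base.
Overturning moment M_o = P_a × H/3 = 169.0 × 2.433 = 411.3.
Resisting moment M_r = W × 2.25 = 664 × 2.25 = 1494.
FS_overturning = M_r/M_o = 1494/411.3 = 3.632.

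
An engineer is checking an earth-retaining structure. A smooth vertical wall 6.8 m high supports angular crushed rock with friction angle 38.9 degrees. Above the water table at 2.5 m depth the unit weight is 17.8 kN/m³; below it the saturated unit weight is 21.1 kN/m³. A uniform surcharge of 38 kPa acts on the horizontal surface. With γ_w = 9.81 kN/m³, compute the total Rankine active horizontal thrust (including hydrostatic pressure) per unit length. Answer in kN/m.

230 kN/m

K_a = tan²(45° − φ/2) = 0.2285.
γ' = 21.1 − 9.81 = 11.29 kN/m³. h₂ = H − d_w = 4.3 m.
σ'_h: at surface K_a·q = 8.684; at WT K_a(q+γd_w) = 18.85; at base K_a(q+γd_w+γ'h₂) = 29.95 kPa.
P₁ = ½(8.684+18.85)×2.5 = 34.42; P₂ = ½(18.85+29.95)×4.3 = 104.9; P_w = ½γ_w h₂² = 90.69.
Total = 34.42+104.9+90.69 = 230.0 kN/m.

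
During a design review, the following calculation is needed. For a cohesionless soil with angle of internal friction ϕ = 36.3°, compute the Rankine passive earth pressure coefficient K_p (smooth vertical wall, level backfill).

K_p = (1 + sin φ)/(1 − sin φ) = tan²(45° + 36.3°/2) = 3.902.

3.90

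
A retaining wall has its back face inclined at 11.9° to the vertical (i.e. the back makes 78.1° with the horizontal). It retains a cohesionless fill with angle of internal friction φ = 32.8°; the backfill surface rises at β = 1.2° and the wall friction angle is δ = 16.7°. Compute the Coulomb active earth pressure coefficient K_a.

K_a = sin²(α+φ) / [sin²α · sin(α−δ) · (1 + √{sin(φ+δ)sin(φ−β) / (sin(α−δ)sin(α+β))})²].
With α = 78.1°, φ = 32.8°, δ = 16.7°, β = 1.2°: K_a = 0.3680.

0.368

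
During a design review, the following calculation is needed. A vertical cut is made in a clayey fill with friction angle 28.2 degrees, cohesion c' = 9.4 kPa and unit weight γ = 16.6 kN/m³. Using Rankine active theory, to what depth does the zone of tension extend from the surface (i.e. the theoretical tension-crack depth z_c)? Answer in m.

K_a = tan²(45° − 28.2°/2) = 0.3582; √K_a = 0.5985.
The active pressure is zero where K_a γ z = 2c√K_a, so z_c = 2c/(γ√K_a) = 2×9.4/(16.6×0.5985) = 1.892 m.

1.89 m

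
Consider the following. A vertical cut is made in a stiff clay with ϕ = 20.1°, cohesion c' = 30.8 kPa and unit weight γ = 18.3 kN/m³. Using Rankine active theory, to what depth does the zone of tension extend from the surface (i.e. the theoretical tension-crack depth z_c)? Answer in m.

K_a = tan²(45° − 20.1°/2) = 0.4885; √K_a = 0.6989.
The active pressure is zero where K_a γ z = 2c√K_a, so z_c = 2c/(γ√K_a) = 2×30.8/(18.3×0.6989) = 4.816 m.

4.82 m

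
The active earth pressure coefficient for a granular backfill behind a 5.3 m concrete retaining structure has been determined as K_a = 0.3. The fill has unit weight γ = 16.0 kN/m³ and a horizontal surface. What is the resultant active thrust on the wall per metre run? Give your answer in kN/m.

67.4 kN/m

P = ½ K_a γ H² = 0.5 × 0.3 × 16.0 × 5.3² = 67.42 kN/m.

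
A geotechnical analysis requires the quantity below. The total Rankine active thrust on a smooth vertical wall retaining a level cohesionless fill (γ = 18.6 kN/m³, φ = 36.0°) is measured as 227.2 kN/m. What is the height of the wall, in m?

9.70 m

K_a = 0.2596. P_a = ½ K_a γ H² ⇒ H = √(2P_a/(K_a γ)).
H = √(2×227.2/(0.2596×18.6)) = 9.701 m.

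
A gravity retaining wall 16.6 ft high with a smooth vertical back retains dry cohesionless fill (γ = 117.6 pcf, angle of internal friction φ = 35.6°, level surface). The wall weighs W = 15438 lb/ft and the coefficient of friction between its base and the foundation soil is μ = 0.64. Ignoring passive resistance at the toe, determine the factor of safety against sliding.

2.31

K_a = tan²(45° − 35.6°/2) = 0.2641.
P_a = ½K_aγH² = 0.5×0.2641×117.6×16.6² = 4280 lb/ft, acting at H/3 = 5.533 ft above the base.
FS_sliding = μW / P_a = 0.64×15438 / 4280 = 2.309.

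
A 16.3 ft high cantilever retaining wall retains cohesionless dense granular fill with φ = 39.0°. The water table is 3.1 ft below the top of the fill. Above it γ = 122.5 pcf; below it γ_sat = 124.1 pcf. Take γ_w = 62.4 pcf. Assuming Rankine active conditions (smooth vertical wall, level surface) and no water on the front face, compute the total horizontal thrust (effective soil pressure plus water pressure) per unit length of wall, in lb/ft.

K_a = tan²(45° − φ/2) = 0.2275.
γ' = 124.1 − 62.4 = 61.70 pcf. Depth below WT = 13.2 ft.
σ'_h at WT = K_a γ d_w = 86.40 psf; at base = 86.40 + K_a γ' × 13.2 = 271.7 psf.
P₁ (0–3.1 ft) = ½×86.40×3.1 = 133.9. P₂ (3.1–16.3 ft) = ½(86.40+271.7)×13.2 = 2363.
P_w = ½ γ_w h₂² = 0.5×62.4×13.2² = 5436. Total = 133.9+2363+5436 = 7934 lb/ft.

7930 lb/ft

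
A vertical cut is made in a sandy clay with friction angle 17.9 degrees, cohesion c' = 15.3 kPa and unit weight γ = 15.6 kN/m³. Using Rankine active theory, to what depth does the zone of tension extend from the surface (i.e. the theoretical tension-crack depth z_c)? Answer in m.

2.69 m

K_a = tan²(45° − 17.9°/2) = 0.5298; √K_a = 0.7279.
The active pressure is zero where K_a γ z = 2c√K_a, so z_c = 2c/(γ√K_a) = 2×15.3/(15.6×0.7279) = 2.695 m.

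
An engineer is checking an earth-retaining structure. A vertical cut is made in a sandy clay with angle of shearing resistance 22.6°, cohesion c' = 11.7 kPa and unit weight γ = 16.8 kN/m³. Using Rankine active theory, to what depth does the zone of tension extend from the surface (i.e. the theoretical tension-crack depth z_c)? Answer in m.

2.09 m

K_a = tan²(45° − 22.6°/2) = 0.4448; √K_a = 0.6669.
The active pressure is zero where K_a γ z = 2c√K_a, so z_c = 2c/(γ√K_a) = 2×11.7/(16.8×0.6669) = 2.089 m.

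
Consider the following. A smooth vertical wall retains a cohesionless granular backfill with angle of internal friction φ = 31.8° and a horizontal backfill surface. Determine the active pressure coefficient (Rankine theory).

K_a = tan²(45° − φ/2) = tan²(29.10°) = 0.3098.

0.310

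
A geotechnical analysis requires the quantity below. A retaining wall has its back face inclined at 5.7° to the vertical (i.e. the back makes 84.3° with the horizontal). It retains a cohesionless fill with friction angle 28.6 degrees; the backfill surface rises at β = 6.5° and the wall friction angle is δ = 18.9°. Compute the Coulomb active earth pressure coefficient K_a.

K_a = sin²(α+φ) / [sin²α · sin(α−δ) · (1 + √{sin(φ+δ)sin(φ−β) / (sin(α−δ)sin(α+β))})²].
With α = 84.3°, φ = 28.6°, δ = 18.9°, β = 6.5°: K_a = 0.3911.

0.391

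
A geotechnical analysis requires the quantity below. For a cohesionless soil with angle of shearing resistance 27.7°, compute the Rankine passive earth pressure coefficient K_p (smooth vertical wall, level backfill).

K_p = (1 + sin φ)/(1 − sin φ) = tan²(45° + 27.7°/2) = 2.737.

2.74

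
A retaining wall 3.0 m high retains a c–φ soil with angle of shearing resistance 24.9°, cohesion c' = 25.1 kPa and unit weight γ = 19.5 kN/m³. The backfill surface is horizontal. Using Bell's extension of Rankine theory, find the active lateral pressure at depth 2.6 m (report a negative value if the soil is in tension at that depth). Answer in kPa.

-11.4 kPa

K_a = (1 − sin φ)/(1 + sin φ) = 0.4074.
σ_a = K_a γ z − 2c√K_a = 0.4074×19.5×2.6 − 2×25.1×0.6383 = -11.39 kPa.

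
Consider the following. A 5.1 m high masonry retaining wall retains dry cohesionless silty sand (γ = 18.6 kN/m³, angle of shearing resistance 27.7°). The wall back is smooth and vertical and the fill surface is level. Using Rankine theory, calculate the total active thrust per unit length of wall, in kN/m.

K_a = tan²(45° − φ/2) = 0.3653.
P_a = ½ K_a γ H² = 0.5 × 0.3653 × 18.6 × 5.1² = 88.37 kN/m.

88.4 kN/m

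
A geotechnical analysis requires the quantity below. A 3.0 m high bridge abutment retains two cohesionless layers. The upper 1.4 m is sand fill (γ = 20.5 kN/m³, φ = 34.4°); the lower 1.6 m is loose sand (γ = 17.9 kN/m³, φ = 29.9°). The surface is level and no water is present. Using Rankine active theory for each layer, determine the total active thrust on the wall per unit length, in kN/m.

K_a1 = tan²(45°−34.4°/2) = 0.2780; K_a2 = tan²(45°−29.9°/2) = 0.3347.
Layer 1: σ at base = K_a1 γ₁ h₁ = 7.978 kPa; P₁ = ½×7.978×1.4 = 5.585.
Layer 2: σ_v at top = γ₁h₁ = 28.70; σ_h top = K_a2×28.70 = 9.605; σ_h base = K_a2×(28.70+17.9×1.6) = 19.19.
P₂ = ½(9.605+19.19)×1.6 = 23.04. Total P_a = 5.585+23.04 = 28.62 kN/m.

28.6 kN/m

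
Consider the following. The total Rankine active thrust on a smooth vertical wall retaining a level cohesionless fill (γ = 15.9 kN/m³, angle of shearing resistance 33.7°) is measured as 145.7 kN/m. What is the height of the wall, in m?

8.00 m

K_a = 0.2863. P_a = ½ K_a γ H² ⇒ H = √(2P_a/(K_a γ)).
H = √(2×145.7/(0.2863×15.9)) = 8.001 m.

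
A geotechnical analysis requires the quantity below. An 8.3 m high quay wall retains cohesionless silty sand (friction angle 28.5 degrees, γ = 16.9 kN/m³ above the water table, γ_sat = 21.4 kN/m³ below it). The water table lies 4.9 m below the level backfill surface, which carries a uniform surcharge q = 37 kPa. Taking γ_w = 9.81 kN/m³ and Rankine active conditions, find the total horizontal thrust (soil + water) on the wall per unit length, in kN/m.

K_a = tan²(45° − φ/2) = 0.3540.
γ' = 21.4 − 9.81 = 11.59 kN/m³. h₂ = H − d_w = 3.4 m.
σ'_h: at surface K_a·q = 13.10; at WT K_a(q+γd_w) = 42.41; at base K_a(q+γd_w+γ'h₂) = 56.35 kPa.
P₁ = ½(13.10+42.41)×4.9 = 136.0; P₂ = ½(42.41+56.35)×3.4 = 167.9; P_w = ½γ_w h₂² = 56.70.
Total = 136.0+167.9+56.70 = 360.6 kN/m.

361 kN/m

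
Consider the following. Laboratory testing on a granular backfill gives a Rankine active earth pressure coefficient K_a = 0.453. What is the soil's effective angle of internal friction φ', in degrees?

22.1°

K_a = tan²(45° − φ/2) ⇒ 45° − φ/2 = arctan(√0.453) = 33.94°.
φ = 2(45° − 33.94°) = 22.11°.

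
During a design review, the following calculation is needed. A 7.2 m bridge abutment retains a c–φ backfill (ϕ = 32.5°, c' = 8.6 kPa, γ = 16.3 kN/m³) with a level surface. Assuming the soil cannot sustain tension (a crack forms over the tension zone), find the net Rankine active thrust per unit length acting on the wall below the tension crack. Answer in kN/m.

68.3 kN/m

K_a = 0.3010; √K_a = 0.5486.
Tension-crack depth z_c = 2c/(γ√K_a) = 2×8.6/(16.3×0.5486) = 1.923 m.
σ_a at base = K_a γ H − 2c√K_a = 0.3010×16.3×7.2 − 2×8.6×0.5486 = 25.89 kPa.
P_a = ½ × 25.89 × (H − z_c) = 0.5×25.89×5.277 = 68.30 kN/m.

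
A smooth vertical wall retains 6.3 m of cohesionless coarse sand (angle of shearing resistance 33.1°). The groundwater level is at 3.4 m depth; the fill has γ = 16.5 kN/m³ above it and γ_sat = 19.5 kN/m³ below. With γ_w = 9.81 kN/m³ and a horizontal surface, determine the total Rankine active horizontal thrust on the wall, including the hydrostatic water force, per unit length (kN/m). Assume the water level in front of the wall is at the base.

129 kN/m

K_a = tan²(45° − φ/2) = 0.2936.
γ' = 19.5 − 9.81 = 9.690 kN/m³. Depth below WT = 2.9 m.
σ'_h at WT = K_a γ d_w = 16.47 kPa; at base = 16.47 + K_a γ' × 2.9 = 24.72 kPa.
P₁ (0–3.4 m) = ½×16.47×3.4 = 28.00. P₂ (3.4–6.3 m) = ½(16.47+24.72)×2.9 = 59.72.
P_w = ½ γ_w h₂² = 0.5×9.81×2.9² = 41.25. Total = 28.00+59.72+41.25 = 129.0 kN/m.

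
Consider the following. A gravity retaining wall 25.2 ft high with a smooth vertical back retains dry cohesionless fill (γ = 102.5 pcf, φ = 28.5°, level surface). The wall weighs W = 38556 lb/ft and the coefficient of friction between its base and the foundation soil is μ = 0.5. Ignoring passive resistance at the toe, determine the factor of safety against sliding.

1.67

K_a = tan²(45° − 28.5°/2) = 0.3540.
P_a = ½K_aγH² = 0.5×0.3540×102.5×25.2² = 11520 lb/ft, acting at H/3 = 8.400 ft above the base.
FS_sliding = μW / P_a = 0.5×38556 / 11520 = 1.673.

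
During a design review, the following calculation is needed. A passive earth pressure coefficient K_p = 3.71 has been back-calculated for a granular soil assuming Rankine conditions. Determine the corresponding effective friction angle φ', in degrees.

K_p = (1+sin φ)/(1−sin φ) ⇒ sin φ = (K_p − 1)/(K_p + 1) = 0.5754.
φ = arcsin(0.5754) = 35.13°.

35.1°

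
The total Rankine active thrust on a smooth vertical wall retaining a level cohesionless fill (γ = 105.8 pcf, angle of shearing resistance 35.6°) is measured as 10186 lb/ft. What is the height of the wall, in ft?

27.0 ft

K_a = 0.2641. P_a = ½ K_a γ H² ⇒ H = √(2P_a/(K_a γ)).
H = √(2×10186/(0.2641×105.8)) = 27.00 ft.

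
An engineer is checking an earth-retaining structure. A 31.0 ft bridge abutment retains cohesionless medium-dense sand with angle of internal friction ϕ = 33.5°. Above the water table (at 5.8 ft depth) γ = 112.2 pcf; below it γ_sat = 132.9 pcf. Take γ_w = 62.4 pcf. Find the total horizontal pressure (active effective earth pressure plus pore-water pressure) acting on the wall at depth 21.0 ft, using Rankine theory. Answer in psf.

1450 psf

K_a = (1 − sin φ)/(1 + sin φ) = 0.2887.
γ' = 132.9 − 62.4 = 70.50 pcf.
Effective vertical stress at 21.0 ft: σ'_v = 112.2×5.8 + 70.50×15.2 = 1722 psf.
σ'_h = K_a σ'_v = 0.2887 × 1722 = 497.3 psf; u = γ_w × 15.2 = 948.5 psf.
Total σ_h = 497.3 + 948.5 = 1446 psf.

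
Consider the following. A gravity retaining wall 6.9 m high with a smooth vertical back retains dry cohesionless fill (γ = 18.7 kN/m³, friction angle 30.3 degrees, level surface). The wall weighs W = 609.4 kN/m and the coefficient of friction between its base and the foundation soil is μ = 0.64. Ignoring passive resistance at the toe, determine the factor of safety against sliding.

2.66

K_a = tan²(45° − 30.3°/2) = 0.3293.
P_a = ½K_aγH² = 0.5×0.3293×18.7×6.9² = 146.6 kN/m, acting at H/3 = 2.300 m above the base.
FS_sliding = μW / P_a = 0.64×609.4 / 146.6 = 2.660.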